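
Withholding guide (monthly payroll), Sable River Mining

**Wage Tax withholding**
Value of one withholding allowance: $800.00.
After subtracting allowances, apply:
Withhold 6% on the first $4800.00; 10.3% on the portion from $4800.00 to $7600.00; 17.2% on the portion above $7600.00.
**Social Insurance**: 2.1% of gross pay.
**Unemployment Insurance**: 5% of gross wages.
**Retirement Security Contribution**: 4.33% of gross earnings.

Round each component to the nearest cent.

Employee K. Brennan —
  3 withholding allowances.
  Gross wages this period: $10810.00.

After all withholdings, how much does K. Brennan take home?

$8858.70

Wage Tax: taxable = $10810.00 − 3×$800.00 = $8410.00
  $576.40 + 17.2% × ($8410.00 − $7600.00) = $576.40 + 17.2% × $810.00 = $715.72
Social Insurance: 2.1% × $10810.00 = $227.01
Unemployment Insurance: 5% × $10810.00 = $540.50
Retirement Security Contribution: 4.33% × $10810.00 = $468.07
Total withheld: $715.72 + $227.01 + $540.50 + $468.07 = $1951.30
Net pay: $10810.00 − $1951.30 = $8858.70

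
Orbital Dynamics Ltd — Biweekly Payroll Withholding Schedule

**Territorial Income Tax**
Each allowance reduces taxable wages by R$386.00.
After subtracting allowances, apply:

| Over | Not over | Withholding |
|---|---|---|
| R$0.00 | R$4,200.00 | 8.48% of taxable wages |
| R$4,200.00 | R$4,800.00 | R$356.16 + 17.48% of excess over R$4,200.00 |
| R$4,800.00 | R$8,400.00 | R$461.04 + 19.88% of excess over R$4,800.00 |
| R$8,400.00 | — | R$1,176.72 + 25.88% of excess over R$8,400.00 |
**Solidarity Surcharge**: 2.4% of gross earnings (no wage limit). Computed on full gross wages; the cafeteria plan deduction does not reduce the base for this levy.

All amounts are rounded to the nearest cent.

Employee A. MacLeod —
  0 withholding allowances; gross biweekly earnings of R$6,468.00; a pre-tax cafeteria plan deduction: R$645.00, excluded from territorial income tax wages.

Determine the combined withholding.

R$819.64

Territorial Income Tax: taxable = R$6,468.00 − R$645.00 = R$5,823.00
  R$461.04 + 19.88% × (R$5,823.00 − R$4,800.00) = R$461.04 + 19.88% × R$1,023.00 = R$664.41
Solidarity Surcharge: 2.4% × R$6,468.00 = R$155.23
Total: R$664.41 + R$155.23 = R$819.64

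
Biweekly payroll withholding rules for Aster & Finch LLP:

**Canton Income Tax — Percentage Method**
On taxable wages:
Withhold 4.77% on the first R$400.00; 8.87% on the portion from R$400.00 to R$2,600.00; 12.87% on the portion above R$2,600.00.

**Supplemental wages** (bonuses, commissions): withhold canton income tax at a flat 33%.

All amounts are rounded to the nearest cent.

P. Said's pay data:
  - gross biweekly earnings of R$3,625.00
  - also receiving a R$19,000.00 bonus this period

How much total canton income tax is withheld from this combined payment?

Canton Income Tax: taxable = R$3,625.00
  R$214.22 + 12.87% × (R$3,625.00 − R$2,600.00) = R$214.22 + 12.87% × R$1,025.00 = R$346.14
Supplemental (33% flat on bonus): 33% × R$19,000.00 = R$6,270.00
Total canton income tax: R$346.14 + R$6,270.00 = R$6,616.14

R$6,616.14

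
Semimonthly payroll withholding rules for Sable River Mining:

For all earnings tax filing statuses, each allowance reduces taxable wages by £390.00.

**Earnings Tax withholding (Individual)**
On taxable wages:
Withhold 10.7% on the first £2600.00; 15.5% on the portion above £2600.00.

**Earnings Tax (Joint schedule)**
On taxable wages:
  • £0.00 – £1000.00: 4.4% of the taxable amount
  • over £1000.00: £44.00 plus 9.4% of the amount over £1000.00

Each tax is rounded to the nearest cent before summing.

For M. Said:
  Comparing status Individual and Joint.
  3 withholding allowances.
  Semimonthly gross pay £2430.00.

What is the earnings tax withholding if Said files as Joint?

Earnings Tax (Joint): taxable = £2430.00 − 3×£390.00 = £1260.00
  £44.00 + 9.4% × (£1260.00 − £1000.00) = £44.00 + 9.4% × £260.00 = £68.44

£68.44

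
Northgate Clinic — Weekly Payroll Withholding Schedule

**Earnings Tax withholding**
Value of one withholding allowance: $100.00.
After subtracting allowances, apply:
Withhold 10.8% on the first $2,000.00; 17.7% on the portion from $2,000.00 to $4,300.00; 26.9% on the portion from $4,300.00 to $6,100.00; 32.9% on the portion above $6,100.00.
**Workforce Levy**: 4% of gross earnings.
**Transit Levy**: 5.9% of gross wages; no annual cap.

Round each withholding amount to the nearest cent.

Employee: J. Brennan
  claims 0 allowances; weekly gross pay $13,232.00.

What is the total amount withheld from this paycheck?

$4,763.70

Earnings Tax: taxable = $13,232.00
  $1,107.30 + 32.9% × ($13,232.00 − $6,100.00) = $1,107.30 + 32.9% × $7,132.00 = $3,453.73
Workforce Levy: 4% × $13,232.00 = $529.28
Transit Levy: 5.9% × $13,232.00 = $780.69
Total: $3,453.73 + $529.28 + $780.69 = $4,763.70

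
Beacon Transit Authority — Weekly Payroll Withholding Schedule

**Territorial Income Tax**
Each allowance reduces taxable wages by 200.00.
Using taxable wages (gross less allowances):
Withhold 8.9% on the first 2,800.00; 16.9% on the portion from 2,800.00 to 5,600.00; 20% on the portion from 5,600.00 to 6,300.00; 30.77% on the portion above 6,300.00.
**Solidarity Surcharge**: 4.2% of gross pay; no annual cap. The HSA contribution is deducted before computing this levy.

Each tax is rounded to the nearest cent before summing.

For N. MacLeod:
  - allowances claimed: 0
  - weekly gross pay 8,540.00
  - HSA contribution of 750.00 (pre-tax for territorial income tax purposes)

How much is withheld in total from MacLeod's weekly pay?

Territorial Income Tax: taxable = 8,540.00 − 750.00 = 7,790.00
  862.40 + 30.77% × (7,790.00 − 6,300.00) = 862.40 + 30.77% × 1,490.00 = 1,320.87
Solidarity Surcharge: 4.2% × 7,790.00 = 327.18
Total: 1,320.87 + 327.18 = 1,648.05

1,648.05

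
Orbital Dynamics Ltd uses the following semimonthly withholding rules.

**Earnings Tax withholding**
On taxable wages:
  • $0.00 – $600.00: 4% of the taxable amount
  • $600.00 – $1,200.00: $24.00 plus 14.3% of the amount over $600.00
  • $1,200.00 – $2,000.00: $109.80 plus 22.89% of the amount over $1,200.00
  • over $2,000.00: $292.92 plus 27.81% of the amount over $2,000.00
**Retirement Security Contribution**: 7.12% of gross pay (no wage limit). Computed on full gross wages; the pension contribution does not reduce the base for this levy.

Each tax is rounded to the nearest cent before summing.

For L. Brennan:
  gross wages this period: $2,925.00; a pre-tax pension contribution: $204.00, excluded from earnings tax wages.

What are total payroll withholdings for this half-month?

Earnings Tax: taxable = $2,925.00 − $204.00 = $2,721.00
  $292.92 + 27.81% × ($2,721.00 − $2,000.00) = $292.92 + 27.81% × $721.00 = $493.43
Retirement Security Contribution: 7.12% × $2,925.00 = $208.26
Total: $493.43 + $208.26 = $701.69

$701.69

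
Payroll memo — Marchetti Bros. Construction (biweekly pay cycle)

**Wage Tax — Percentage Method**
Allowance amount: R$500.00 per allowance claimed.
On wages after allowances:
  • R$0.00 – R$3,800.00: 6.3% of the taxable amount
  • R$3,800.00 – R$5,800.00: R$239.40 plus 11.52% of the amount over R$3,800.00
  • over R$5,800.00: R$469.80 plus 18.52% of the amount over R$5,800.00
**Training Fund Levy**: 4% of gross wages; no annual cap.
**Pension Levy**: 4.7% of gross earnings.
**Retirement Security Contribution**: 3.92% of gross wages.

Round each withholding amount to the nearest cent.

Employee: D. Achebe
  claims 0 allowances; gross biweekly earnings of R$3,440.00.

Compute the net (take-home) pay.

Wage Tax: taxable = R$3,440.00
  6.3% × R$3,440.00 = R$216.72
Training Fund Levy: 4% × R$3,440.00 = R$137.60
Pension Levy: 4.7% × R$3,440.00 = R$161.68
Retirement Security Contribution: 3.92% × R$3,440.00 = R$134.85
Total withheld: R$216.72 + R$137.60 + R$161.68 + R$134.85 = R$650.85
Net pay: R$3,440.00 − R$650.85 = R$2,789.15

R$2,789.15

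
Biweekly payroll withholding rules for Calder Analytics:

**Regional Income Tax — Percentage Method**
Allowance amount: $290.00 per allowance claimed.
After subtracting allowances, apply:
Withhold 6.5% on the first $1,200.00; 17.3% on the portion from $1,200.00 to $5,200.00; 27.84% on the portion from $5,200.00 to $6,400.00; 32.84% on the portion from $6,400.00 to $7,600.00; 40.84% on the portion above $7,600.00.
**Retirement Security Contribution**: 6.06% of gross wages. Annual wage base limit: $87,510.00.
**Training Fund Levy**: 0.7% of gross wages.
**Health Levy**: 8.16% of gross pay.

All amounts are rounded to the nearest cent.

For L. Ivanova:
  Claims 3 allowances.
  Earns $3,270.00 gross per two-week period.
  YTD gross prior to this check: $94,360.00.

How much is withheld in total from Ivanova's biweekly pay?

Regional Income Tax: taxable = $3,270.00 − 3×$290.00 = $2,400.00
  $78.00 + 17.3% × ($2,400.00 − $1,200.00) = $78.00 + 17.3% × $1,200.00 = $285.60
Retirement Security Contribution: YTD $94,360.00 ≥ cap $87,510.00 → $0.00
Training Fund Levy: 0.7% × $3,270.00 = $22.89
Health Levy: 8.16% × $3,270.00 = $266.83
Total: $285.60 + $0.00 + $22.89 + $266.83 = $575.32

$575.32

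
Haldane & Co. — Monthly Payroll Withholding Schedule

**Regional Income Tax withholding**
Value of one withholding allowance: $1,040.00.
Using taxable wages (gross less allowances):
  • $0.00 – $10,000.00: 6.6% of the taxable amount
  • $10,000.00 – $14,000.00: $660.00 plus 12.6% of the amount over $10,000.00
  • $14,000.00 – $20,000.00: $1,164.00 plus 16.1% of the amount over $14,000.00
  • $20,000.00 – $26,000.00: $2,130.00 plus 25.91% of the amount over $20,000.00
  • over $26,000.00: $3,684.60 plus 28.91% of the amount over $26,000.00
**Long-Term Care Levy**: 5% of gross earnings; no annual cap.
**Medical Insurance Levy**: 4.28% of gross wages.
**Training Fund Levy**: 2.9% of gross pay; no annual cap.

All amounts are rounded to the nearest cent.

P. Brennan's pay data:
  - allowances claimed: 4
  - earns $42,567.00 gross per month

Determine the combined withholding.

Regional Income Tax: taxable = $42,567.00 − 4×$1,040.00 = $38,407.00
  $3,684.60 + 28.91% × ($38,407.00 − $26,000.00) = $3,684.60 + 28.91% × $12,407.00 = $7,271.46
Long-Term Care Levy: 5% × $42,567.00 = $2,128.35
Medical Insurance Levy: 4.28% × $42,567.00 = $1,821.87
Training Fund Levy: 2.9% × $42,567.00 = $1,234.44
Total: $7,271.46 + $2,128.35 + $1,821.87 + $1,234.44 = $12,456.12

$12,456.12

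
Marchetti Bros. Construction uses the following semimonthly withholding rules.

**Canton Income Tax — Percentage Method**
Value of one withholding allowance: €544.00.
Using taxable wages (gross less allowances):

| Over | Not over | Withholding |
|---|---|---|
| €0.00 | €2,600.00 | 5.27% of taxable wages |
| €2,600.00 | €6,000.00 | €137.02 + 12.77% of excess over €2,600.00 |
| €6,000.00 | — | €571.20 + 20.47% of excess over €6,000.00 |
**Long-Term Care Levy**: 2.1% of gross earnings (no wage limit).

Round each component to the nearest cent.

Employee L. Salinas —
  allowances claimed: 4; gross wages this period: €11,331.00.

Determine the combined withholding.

Canton Income Tax: taxable = €11,331.00 − 4×€544.00 = €9,155.00
  €571.20 + 20.47% × (€9,155.00 − €6,000.00) = €571.20 + 20.47% × €3,155.00 = €1,217.03
Long-Term Care Levy: 2.1% × €11,331.00 = €237.95
Total: €1,217.03 + €237.95 = €1,454.98

€1,454.98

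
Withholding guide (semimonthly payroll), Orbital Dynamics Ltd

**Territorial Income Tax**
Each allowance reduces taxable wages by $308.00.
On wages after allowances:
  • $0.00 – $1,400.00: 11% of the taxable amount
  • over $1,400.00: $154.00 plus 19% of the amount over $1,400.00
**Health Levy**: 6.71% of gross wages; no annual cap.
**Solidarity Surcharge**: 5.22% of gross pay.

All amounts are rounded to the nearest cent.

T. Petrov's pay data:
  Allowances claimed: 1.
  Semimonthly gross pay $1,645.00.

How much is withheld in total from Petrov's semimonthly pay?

$343.32

Territorial Income Tax: taxable = $1,645.00 − 1×$308.00 = $1,337.00
  11% × $1,337.00 = $147.07
Health Levy: 6.71% × $1,645.00 = $110.38
Solidarity Surcharge: 5.22% × $1,645.00 = $85.87
Total: $147.07 + $110.38 + $85.87 = $343.32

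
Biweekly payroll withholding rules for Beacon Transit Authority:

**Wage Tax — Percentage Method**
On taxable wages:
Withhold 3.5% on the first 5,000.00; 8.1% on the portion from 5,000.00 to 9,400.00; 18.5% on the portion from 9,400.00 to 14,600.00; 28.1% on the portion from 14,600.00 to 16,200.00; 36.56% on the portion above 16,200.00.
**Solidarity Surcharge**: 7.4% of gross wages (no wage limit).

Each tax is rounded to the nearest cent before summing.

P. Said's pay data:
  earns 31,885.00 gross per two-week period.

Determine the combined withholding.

Wage Tax: taxable = 31,885.00
  1,943.00 + 36.56% × (31,885.00 − 16,200.00) = 1,943.00 + 36.56% × 15,685.00 = 7,677.44
Solidarity Surcharge: 7.4% × 31,885.00 = 2,359.49
Total: 7,677.44 + 2,359.49 = 10,036.93

10,036.93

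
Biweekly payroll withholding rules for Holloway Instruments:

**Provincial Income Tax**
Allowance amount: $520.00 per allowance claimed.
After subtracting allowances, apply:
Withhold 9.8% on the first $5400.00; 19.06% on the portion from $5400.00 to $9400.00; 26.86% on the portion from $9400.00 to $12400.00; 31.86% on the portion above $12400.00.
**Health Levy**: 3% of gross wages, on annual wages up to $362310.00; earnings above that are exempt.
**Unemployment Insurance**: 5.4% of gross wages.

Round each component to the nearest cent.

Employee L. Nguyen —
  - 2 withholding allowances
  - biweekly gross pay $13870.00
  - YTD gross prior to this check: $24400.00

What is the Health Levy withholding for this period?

$416.10

Health Levy: 3% × $13870.00 = $416.10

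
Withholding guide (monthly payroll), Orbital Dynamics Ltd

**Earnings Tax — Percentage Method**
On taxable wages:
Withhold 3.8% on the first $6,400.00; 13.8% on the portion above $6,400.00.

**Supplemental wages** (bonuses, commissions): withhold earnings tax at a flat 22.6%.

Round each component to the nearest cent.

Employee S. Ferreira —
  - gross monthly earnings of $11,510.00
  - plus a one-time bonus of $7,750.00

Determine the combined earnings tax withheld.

Earnings Tax: taxable = $11,510.00
  $243.20 + 13.8% × ($11,510.00 − $6,400.00) = $243.20 + 13.8% × $5,110.00 = $948.38
Supplemental (22.6% flat on bonus): 22.6% × $7,750.00 = $1,751.50
Total earnings tax: $948.38 + $1,751.50 = $2,699.88

$2,699.88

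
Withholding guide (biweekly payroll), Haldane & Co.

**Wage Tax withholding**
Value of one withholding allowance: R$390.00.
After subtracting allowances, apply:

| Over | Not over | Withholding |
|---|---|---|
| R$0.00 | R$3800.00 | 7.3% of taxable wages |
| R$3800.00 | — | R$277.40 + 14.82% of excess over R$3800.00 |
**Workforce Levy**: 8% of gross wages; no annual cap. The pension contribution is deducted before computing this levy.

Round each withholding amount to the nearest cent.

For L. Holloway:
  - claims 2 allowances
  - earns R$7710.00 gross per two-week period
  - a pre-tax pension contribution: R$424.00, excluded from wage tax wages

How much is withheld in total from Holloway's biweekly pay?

R$1261.31

Wage Tax: taxable = R$7710.00 − R$424.00 − 2×R$390.00 = R$6506.00
  R$277.40 + 14.82% × (R$6506.00 − R$3800.00) = R$277.40 + 14.82% × R$2706.00 = R$678.43
Workforce Levy: 8% × R$7286.00 = R$582.88
Total: R$678.43 + R$582.88 = R$1261.31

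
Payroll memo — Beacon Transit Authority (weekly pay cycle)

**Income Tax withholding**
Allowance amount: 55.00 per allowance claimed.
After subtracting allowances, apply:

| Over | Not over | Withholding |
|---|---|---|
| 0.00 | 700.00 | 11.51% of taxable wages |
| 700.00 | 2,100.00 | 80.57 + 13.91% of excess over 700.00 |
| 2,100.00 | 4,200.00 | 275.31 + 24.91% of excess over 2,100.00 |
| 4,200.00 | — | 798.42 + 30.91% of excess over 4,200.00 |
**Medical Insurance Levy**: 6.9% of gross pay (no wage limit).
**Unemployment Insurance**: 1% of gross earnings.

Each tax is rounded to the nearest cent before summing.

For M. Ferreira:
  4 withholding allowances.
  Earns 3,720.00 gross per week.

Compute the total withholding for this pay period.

917.93

Income Tax: taxable = 3,720.00 − 4×55.00 = 3,500.00
  275.31 + 24.91% × (3,500.00 − 2,100.00) = 275.31 + 24.91% × 1,400.00 = 624.05
Medical Insurance Levy: 6.9% × 3,720.00 = 256.68
Unemployment Insurance: 1% × 3,720.00 = 37.20
Total: 624.05 + 256.68 + 37.20 = 917.93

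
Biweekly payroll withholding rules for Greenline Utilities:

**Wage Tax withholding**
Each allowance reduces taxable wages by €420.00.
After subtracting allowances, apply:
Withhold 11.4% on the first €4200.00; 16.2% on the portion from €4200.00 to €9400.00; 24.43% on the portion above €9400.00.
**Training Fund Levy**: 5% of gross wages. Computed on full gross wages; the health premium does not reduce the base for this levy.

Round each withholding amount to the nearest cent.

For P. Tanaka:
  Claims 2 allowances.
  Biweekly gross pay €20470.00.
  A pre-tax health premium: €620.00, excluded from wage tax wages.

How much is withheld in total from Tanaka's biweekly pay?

€4692.42

Wage Tax: taxable = €20470.00 − €620.00 − 2×€420.00 = €19010.00
  €1321.20 + 24.43% × (€19010.00 − €9400.00) = €1321.20 + 24.43% × €9610.00 = €3668.92
Training Fund Levy: 5% × €20470.00 = €1023.50
Total: €3668.92 + €1023.50 = €4692.42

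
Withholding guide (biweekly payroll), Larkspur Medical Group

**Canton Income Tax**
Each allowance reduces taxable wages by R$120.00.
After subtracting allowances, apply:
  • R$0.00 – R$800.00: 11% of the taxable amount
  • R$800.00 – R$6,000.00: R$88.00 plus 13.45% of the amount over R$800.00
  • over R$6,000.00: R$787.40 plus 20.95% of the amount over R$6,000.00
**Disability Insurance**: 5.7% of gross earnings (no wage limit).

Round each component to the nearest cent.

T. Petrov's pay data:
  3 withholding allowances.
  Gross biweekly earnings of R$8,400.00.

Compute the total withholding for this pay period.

Canton Income Tax: taxable = R$8,400.00 − 3×R$120.00 = R$8,040.00
  R$787.40 + 20.95% × (R$8,040.00 − R$6,000.00) = R$787.40 + 20.95% × R$2,040.00 = R$1,214.78
Disability Insurance: 5.7% × R$8,400.00 = R$478.80
Total: R$1,214.78 + R$478.80 = R$1,693.58

R$1,693.58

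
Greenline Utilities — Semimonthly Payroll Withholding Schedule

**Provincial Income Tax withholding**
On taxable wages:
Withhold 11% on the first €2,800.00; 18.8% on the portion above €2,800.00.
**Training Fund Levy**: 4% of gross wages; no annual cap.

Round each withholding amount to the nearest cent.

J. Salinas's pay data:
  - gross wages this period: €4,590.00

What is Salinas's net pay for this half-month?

Provincial Income Tax: taxable = €4,590.00
  €308.00 + 18.8% × (€4,590.00 − €2,800.00) = €308.00 + 18.8% × €1,790.00 = €644.52
Training Fund Levy: 4% × €4,590.00 = €183.60
Total withheld: €644.52 + €183.60 = €828.12
Net pay: €4,590.00 − €828.12 = €3,761.88

€3,761.88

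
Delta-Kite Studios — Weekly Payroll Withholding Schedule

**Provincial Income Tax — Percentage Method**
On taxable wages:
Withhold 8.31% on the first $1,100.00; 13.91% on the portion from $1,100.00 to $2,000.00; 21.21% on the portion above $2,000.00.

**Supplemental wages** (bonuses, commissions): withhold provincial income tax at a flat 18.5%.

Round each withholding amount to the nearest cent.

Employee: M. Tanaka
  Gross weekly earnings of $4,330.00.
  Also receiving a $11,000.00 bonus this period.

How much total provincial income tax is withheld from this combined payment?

$2,745.79

Provincial Income Tax: taxable = $4,330.00
  $216.60 + 21.21% × ($4,330.00 − $2,000.00) = $216.60 + 21.21% × $2,330.00 = $710.79
Supplemental (18.5% flat on bonus): 18.5% × $11,000.00 = $2,035.00
Total provincial income tax: $710.79 + $2,035.00 = $2,745.79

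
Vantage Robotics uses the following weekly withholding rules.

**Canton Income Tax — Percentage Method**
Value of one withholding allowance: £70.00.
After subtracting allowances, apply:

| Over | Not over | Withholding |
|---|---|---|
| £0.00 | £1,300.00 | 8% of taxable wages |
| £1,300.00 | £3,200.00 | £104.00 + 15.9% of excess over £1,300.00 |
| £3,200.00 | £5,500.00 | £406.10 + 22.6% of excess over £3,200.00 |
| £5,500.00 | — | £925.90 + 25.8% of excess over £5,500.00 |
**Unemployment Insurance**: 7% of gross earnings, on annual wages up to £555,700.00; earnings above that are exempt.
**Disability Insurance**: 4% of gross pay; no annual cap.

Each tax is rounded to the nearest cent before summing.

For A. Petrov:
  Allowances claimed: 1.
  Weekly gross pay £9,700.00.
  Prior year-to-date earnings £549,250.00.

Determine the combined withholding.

Canton Income Tax: taxable = £9,700.00 − 1×£70.00 = £9,630.00
  £925.90 + 25.8% × (£9,630.00 − £5,500.00) = £925.90 + 25.8% × £4,130.00 = £1,991.44
Unemployment Insurance: cap £555,700.00 − YTD £549,250.00 = £6,450.00 subject; 7% × £6,450.00 = £451.50
Disability Insurance: 4% × £9,700.00 = £388.00
Total: £1,991.44 + £451.50 + £388.00 = £2,830.94

£2,830.94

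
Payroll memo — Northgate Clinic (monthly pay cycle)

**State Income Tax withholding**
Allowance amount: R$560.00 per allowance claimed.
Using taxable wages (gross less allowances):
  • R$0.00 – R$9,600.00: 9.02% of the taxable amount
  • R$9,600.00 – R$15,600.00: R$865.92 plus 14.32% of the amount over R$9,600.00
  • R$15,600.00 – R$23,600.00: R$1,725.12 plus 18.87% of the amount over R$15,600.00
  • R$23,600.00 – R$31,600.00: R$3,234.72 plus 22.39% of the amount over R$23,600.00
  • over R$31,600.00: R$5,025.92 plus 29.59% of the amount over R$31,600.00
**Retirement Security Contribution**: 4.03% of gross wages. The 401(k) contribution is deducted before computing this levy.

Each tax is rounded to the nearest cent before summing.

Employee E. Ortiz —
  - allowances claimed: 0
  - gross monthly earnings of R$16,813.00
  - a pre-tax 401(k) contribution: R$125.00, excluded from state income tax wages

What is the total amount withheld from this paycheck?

R$2,602.96

State Income Tax: taxable = R$16,813.00 − R$125.00 = R$16,688.00
  R$1,725.12 + 18.87% × (R$16,688.00 − R$15,600.00) = R$1,725.12 + 18.87% × R$1,088.00 = R$1,930.43
Retirement Security Contribution: 4.03% × R$16,688.00 = R$672.53
Total: R$1,930.43 + R$672.53 = R$2,602.96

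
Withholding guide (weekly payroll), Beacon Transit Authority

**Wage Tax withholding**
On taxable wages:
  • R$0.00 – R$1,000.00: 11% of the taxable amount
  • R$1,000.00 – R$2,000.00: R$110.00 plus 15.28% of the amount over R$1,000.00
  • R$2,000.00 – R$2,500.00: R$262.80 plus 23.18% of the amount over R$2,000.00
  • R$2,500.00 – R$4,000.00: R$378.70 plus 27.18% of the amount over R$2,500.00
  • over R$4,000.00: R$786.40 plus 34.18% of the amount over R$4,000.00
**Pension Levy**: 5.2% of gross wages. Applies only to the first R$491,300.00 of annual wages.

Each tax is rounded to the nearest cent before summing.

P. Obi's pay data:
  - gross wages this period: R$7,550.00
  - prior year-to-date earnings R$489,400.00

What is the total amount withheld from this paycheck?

Wage Tax: taxable = R$7,550.00
  R$786.40 + 34.18% × (R$7,550.00 − R$4,000.00) = R$786.40 + 34.18% × R$3,550.00 = R$1,999.79
Pension Levy: cap R$491,300.00 − YTD R$489,400.00 = R$1,900.00 subject; 5.2% × R$1,900.00 = R$98.80
Total: R$1,999.79 + R$98.80 = R$2,098.59

R$2,098.59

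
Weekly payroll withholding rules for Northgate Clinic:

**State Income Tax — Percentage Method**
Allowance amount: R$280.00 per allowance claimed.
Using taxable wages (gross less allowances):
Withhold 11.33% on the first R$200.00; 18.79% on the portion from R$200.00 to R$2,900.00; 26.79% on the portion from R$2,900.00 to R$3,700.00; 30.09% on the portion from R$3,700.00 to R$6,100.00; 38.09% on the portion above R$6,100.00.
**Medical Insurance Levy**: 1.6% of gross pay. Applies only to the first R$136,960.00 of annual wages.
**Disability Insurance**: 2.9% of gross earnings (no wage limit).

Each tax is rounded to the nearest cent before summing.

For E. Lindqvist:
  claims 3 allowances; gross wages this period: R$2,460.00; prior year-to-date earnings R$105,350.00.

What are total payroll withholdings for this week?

State Income Tax: taxable = R$2,460.00 − 3×R$280.00 = R$1,620.00
  R$22.66 + 18.79% × (R$1,620.00 − R$200.00) = R$22.66 + 18.79% × R$1,420.00 = R$289.48
Medical Insurance Levy: 1.6% × R$2,460.00 = R$39.36
Disability Insurance: 2.9% × R$2,460.00 = R$71.34
Total: R$289.48 + R$39.36 + R$71.34 = R$400.18

R$400.18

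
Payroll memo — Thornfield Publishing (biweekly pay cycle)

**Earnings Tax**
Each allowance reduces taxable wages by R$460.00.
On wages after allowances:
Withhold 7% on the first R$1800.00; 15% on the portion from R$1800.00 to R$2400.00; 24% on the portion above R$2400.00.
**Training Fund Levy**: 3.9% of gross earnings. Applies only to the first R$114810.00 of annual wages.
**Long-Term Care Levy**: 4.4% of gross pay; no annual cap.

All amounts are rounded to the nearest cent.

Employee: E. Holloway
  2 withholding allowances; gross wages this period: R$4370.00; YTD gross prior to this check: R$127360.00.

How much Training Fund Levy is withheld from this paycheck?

R$0.00

Training Fund Levy: YTD R$127360.00 ≥ cap R$114810.00 → R$0.00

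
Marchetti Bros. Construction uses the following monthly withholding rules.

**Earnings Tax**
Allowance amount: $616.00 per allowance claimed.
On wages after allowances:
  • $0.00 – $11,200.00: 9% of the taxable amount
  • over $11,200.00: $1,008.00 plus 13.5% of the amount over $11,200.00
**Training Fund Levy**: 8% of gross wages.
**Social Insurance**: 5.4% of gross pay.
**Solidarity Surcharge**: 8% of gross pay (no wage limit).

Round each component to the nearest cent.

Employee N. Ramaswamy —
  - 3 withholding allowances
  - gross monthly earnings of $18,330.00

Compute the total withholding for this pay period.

Earnings Tax: taxable = $18,330.00 − 3×$616.00 = $16,482.00
  $1,008.00 + 13.5% × ($16,482.00 − $11,200.00) = $1,008.00 + 13.5% × $5,282.00 = $1,721.07
Training Fund Levy: 8% × $18,330.00 = $1,466.40
Social Insurance: 5.4% × $18,330.00 = $989.82
Solidarity Surcharge: 8% × $18,330.00 = $1,466.40
Total: $1,721.07 + $1,466.40 + $989.82 + $1,466.40 = $5,643.69

$5,643.69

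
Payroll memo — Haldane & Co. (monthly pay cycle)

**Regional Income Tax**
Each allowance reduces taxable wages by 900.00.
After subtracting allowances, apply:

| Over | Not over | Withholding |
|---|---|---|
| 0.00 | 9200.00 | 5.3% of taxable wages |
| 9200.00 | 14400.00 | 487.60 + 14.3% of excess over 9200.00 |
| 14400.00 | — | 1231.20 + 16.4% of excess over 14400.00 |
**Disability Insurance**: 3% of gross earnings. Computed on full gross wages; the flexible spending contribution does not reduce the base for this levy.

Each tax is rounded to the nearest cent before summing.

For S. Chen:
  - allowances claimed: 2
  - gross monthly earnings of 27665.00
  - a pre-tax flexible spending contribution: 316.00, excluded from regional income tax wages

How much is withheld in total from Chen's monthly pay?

Regional Income Tax: taxable = 27665.00 − 316.00 − 2×900.00 = 25549.00
  1231.20 + 16.4% × (25549.00 − 14400.00) = 1231.20 + 16.4% × 11149.00 = 3059.64
Disability Insurance: 3% × 27665.00 = 829.95
Total: 3059.64 + 829.95 = 3889.59

3889.59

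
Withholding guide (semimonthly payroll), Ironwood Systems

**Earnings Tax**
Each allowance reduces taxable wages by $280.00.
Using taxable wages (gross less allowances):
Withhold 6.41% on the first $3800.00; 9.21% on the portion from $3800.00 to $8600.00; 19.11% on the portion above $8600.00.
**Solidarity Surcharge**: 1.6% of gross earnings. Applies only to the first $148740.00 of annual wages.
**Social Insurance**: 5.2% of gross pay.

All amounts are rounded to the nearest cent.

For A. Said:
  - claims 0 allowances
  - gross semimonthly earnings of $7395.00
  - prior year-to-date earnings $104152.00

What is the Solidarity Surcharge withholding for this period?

$118.32

Solidarity Surcharge: 1.6% × $7395.00 = $118.32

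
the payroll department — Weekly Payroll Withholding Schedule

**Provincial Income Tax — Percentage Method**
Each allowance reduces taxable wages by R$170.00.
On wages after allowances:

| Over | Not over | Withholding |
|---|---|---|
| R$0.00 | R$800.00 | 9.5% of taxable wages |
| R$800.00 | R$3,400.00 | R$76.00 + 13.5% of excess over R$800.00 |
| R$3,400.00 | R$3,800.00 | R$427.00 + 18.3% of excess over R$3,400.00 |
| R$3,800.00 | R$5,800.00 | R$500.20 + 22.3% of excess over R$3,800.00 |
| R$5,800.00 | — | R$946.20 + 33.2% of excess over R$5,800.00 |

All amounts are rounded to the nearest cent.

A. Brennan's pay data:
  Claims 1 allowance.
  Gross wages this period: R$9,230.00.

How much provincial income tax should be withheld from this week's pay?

Provincial Income Tax: taxable = R$9,230.00 − 1×R$170.00 = R$9,060.00
  R$946.20 + 33.2% × (R$9,060.00 − R$5,800.00) = R$946.20 + 33.2% × R$3,260.00 = R$2,028.52

R$2,028.52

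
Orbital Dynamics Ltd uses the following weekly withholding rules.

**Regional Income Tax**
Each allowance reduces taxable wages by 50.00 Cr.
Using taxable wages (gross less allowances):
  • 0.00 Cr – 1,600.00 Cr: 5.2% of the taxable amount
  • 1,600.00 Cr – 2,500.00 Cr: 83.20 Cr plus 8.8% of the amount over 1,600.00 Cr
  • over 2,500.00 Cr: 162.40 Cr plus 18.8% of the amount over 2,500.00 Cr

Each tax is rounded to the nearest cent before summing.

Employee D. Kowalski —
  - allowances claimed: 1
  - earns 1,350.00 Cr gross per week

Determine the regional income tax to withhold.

Regional Income Tax: taxable = 1,350.00 Cr − 1×50.00 Cr = 1,300.00 Cr
  5.2% × 1,300.00 Cr = 67.60 Cr

67.60 Cr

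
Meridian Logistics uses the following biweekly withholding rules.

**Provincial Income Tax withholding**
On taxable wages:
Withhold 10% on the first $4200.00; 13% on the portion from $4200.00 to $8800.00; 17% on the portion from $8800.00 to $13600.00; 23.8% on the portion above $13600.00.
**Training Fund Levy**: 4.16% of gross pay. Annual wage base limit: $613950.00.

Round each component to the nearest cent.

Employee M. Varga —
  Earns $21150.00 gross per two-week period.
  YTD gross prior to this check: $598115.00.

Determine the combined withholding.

$4289.64

Provincial Income Tax: taxable = $21150.00
  $1834.00 + 23.8% × ($21150.00 − $13600.00) = $1834.00 + 23.8% × $7550.00 = $3630.90
Training Fund Levy: cap $613950.00 − YTD $598115.00 = $15835.00 subject; 4.16% × $15835.00 = $658.74
Total: $3630.90 + $658.74 = $4289.64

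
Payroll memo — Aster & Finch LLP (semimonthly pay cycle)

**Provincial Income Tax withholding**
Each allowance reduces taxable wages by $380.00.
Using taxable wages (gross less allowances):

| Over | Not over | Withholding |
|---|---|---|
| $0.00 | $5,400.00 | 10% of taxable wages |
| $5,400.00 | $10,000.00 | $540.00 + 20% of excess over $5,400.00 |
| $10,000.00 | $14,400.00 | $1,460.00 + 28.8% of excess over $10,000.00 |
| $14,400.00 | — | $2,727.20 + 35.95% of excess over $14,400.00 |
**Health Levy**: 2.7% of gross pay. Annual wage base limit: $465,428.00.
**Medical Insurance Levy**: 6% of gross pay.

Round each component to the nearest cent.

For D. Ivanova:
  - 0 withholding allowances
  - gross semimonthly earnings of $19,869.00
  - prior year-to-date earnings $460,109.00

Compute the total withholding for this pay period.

Provincial Income Tax: taxable = $19,869.00
  $2,727.20 + 35.95% × ($19,869.00 − $14,400.00) = $2,727.20 + 35.95% × $5,469.00 = $4,693.31
Health Levy: cap $465,428.00 − YTD $460,109.00 = $5,319.00 subject; 2.7% × $5,319.00 = $143.61
Medical Insurance Levy: 6% × $19,869.00 = $1,192.14
Total: $4,693.31 + $143.61 + $1,192.14 = $6,029.06

$6,029.06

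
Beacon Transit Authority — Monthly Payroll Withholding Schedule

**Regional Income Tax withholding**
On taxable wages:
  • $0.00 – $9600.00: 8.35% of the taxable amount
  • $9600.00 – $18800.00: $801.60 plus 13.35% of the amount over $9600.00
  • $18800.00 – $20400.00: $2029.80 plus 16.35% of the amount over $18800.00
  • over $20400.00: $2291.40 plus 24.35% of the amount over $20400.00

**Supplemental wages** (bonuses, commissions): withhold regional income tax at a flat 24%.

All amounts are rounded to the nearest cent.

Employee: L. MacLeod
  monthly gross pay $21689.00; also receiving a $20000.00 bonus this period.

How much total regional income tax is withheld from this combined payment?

Regional Income Tax: taxable = $21689.00
  $2291.40 + 24.35% × ($21689.00 − $20400.00) = $2291.40 + 24.35% × $1289.00 = $2605.27
Supplemental (24% flat on bonus): 24% × $20000.00 = $4800.00
Total regional income tax: $2605.27 + $4800.00 = $7405.27

$7405.27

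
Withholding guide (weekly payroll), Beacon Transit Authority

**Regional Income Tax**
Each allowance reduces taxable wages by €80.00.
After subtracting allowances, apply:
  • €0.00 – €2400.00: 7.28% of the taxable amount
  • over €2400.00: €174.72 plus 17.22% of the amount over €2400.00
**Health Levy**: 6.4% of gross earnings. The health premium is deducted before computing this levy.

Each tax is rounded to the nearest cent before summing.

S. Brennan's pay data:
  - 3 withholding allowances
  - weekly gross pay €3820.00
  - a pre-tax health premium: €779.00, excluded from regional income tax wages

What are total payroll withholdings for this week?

€438.39

Regional Income Tax: taxable = €3820.00 − €779.00 − 3×€80.00 = €2801.00
  €174.72 + 17.22% × (€2801.00 − €2400.00) = €174.72 + 17.22% × €401.00 = €243.77
Health Levy: 6.4% × €3041.00 = €194.62
Total: €243.77 + €194.62 = €438.39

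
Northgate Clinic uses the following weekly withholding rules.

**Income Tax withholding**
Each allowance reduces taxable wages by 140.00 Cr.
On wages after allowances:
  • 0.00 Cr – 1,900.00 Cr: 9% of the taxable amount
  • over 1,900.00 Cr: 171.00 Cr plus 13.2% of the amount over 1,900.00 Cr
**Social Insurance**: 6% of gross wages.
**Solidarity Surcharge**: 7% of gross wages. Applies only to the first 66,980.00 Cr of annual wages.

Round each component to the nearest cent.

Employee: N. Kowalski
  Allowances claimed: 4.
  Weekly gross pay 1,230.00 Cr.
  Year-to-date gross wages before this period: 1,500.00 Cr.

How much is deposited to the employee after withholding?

Income Tax: taxable = 1,230.00 Cr − 4×140.00 Cr = 670.00 Cr
  9% × 670.00 Cr = 60.30 Cr
Social Insurance: 6% × 1,230.00 Cr = 73.80 Cr
Solidarity Surcharge: 7% × 1,230.00 Cr = 86.10 Cr
Total withheld: 60.30 Cr + 73.80 Cr + 86.10 Cr = 220.20 Cr
Net pay: 1,230.00 Cr − 220.20 Cr = 1,009.80 Cr

1,009.80 Cr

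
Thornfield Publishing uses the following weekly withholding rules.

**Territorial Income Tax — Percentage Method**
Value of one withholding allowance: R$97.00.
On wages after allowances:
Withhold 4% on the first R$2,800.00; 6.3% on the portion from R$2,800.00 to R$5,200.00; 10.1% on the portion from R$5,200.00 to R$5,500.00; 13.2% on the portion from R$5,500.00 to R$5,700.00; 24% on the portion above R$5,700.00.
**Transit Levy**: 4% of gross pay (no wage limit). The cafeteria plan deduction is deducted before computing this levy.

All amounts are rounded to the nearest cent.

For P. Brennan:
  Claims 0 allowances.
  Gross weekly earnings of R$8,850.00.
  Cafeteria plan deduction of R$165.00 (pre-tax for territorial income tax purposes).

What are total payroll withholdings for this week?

R$1,383.70

Territorial Income Tax: taxable = R$8,850.00 − R$165.00 = R$8,685.00
  R$319.90 + 24% × (R$8,685.00 − R$5,700.00) = R$319.90 + 24% × R$2,985.00 = R$1,036.30
Transit Levy: 4% × R$8,685.00 = R$347.40
Total: R$1,036.30 + R$347.40 = R$1,383.70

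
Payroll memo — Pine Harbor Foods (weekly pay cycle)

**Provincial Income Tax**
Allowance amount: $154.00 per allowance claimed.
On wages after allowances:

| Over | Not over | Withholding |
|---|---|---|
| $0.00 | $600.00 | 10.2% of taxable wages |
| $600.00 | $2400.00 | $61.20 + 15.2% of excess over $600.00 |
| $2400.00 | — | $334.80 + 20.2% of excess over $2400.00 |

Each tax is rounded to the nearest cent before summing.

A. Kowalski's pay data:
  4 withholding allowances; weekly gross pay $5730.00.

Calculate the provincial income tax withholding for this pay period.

$883.03

Provincial Income Tax: taxable = $5730.00 − 4×$154.00 = $5114.00
  $334.80 + 20.2% × ($5114.00 − $2400.00) = $334.80 + 20.2% × $2714.00 = $883.03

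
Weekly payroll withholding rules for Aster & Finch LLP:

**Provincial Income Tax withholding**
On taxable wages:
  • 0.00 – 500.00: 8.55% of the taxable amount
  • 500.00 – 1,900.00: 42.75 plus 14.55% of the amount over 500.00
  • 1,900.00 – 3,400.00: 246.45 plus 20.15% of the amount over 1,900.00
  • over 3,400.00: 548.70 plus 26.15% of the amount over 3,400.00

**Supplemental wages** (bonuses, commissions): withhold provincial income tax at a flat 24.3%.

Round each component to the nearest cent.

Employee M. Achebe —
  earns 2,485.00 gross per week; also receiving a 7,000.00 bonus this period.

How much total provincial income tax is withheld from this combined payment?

2,065.33

Provincial Income Tax: taxable = 2,485.00
  246.45 + 20.15% × (2,485.00 − 1,900.00) = 246.45 + 20.15% × 585.00 = 364.33
Supplemental (24.3% flat on bonus): 24.3% × 7,000.00 = 1,701.00
Total provincial income tax: 364.33 + 1,701.00 = 2,065.33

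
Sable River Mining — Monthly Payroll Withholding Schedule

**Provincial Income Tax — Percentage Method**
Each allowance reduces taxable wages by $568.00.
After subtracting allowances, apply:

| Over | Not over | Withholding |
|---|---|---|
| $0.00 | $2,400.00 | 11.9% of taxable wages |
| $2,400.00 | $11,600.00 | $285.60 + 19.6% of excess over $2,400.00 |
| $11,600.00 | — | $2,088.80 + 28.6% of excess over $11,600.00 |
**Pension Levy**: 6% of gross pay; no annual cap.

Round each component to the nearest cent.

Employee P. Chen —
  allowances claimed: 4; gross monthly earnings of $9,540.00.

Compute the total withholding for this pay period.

Provincial Income Tax: taxable = $9,540.00 − 4×$568.00 = $7,268.00
  $285.60 + 19.6% × ($7,268.00 − $2,400.00) = $285.60 + 19.6% × $4,868.00 = $1,239.73
Pension Levy: 6% × $9,540.00 = $572.40
Total: $1,239.73 + $572.40 = $1,812.13

$1,812.13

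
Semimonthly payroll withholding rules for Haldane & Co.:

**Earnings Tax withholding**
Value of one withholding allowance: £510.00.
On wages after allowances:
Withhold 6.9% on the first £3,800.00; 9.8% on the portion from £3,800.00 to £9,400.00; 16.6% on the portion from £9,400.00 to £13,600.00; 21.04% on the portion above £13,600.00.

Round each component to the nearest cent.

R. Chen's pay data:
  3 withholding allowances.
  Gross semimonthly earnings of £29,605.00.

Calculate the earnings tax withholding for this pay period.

£4,553.74

Earnings Tax: taxable = £29,605.00 − 3×£510.00 = £28,075.00
  £1,508.20 + 21.04% × (£28,075.00 − £13,600.00) = £1,508.20 + 21.04% × £14,475.00 = £4,553.74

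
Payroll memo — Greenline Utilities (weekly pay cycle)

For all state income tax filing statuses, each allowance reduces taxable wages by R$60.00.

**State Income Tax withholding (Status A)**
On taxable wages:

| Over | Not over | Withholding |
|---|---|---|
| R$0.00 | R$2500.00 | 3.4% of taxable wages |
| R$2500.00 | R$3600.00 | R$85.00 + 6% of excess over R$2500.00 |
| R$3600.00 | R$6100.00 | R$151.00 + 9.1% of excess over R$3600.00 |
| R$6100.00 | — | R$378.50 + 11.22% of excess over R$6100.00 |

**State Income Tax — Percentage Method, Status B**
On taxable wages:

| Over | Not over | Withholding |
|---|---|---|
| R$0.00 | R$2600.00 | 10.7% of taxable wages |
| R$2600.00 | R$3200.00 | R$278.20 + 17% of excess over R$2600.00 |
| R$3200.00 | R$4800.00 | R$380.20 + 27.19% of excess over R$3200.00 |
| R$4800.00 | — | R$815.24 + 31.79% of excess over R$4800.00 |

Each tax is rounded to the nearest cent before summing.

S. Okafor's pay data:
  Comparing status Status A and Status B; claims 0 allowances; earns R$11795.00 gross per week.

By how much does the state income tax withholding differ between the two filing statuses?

State Income Tax (Status A): taxable = R$11795.00
  R$378.50 + 11.22% × (R$11795.00 − R$6100.00) = R$378.50 + 11.22% × R$5695.00 = R$1017.48
State Income Tax (Status B): taxable = R$11795.00
  R$815.24 + 31.79% × (R$11795.00 − R$4800.00) = R$815.24 + 31.79% × R$6995.00 = R$3038.95
Difference: |R$1017.48 − R$3038.95| = R$2021.47 (higher under Status B)

R$2021.47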